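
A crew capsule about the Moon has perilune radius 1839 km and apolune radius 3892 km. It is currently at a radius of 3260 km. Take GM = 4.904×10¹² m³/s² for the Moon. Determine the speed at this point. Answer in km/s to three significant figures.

v ≈ 1.14 km/s

Semi-major axis a = (r_p + r_a)/2 = 2865.5 km = 2.866×10⁶ m.
Vis-viva: v² = μ(2/r − 1/a) = 4.904×10¹² × (6.135×10⁻⁷ − 3.490×10⁻⁷) = 1.297×10⁶ m²/s².
v = 1139 m/s = 1.139 km/s.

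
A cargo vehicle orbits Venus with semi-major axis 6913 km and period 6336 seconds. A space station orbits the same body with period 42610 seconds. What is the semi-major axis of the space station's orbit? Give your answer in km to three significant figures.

Kepler's third law: a³ ∝ T², so a₂ = a₁ (T₂/T₁)^(2/3).
T₂/T₁ = 6.725, (T₂/T₁)^(2/3) = 3.563.
a₂ = 6913 × 3.563 = 24630 km.

a₂ ≈ 24600 km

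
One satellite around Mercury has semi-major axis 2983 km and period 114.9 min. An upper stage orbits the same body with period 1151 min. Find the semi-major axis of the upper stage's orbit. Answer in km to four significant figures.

a₂ ≈ 13860 km

Kepler's third law: a³ ∝ T², so a₂ = a₁ (T₂/T₁)^(2/3).
T₂/T₁ = 10.02, (T₂/T₁)^(2/3) = 4.647.
a₂ = 2983 × 4.647 = 13860 km.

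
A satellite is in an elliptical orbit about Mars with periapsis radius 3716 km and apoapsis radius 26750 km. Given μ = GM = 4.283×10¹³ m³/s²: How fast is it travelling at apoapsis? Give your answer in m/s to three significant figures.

Semi-major axis a = (r_p + r_a)/2 = 15233 km = 1.523×10⁷ m.
Vis-viva: v² = μ(2/r − 1/a) = 4.283×10¹³ × (7.477×10⁻⁸ − 6.565×10⁻⁸) = 3.906×10⁵ m²/s².
v = 625.0 m/s.

v ≈ 625 m/s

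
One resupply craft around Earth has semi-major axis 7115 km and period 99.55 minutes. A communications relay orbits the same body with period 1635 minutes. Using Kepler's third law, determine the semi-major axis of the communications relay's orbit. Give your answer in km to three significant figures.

a₂ ≈ 46000 km

Kepler's third law: a³ ∝ T², so a₂ = a₁ (T₂/T₁)^(2/3).
T₂/T₁ = 16.42, (T₂/T₁)^(2/3) = 6.461.
a₂ = 7115 × 6.461 = 45970 km.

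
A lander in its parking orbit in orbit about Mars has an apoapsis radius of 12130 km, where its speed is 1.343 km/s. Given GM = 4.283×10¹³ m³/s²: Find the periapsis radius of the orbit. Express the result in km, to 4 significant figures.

periapsis radius ≈ 4161 km

r_a = 1.213×10⁷ m.
Specific energy ε = v²/2 − μ/r = -2.629×10⁶ J/kg, so a = −μ/(2ε) = 8.145×10⁶ m.
The apsides satisfy r_p + r_a = 2a, so the periapsis radius is 2a − r_a = 4.161×10⁶ m = 4160.8 km.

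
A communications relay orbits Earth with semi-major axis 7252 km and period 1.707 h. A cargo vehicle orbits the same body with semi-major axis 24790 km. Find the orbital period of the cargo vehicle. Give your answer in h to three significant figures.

Kepler's third law: T² ∝ a³, so T₂ = T₁ (a₂/a₁)^(3/2).
a₂/a₁ = 3.418, (a₂/a₁)^(3/2) = 6.320.
T₂ = 1.707 × 6.320 = 10.79 h.

T₂ ≈ 10.8 h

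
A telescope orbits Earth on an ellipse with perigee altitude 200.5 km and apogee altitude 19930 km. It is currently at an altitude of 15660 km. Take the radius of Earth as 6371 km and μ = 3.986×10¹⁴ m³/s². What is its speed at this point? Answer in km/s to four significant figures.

v ≈ 3.455 km/s

r_p = 6371 + 200.5 = 6571.5 km = 6.5715×10⁶ m.
r_a = 6371 + 19930 = 26301 km = 2.6301×10⁷ m.
r = 6371 + 15660 = 22031 km = 2.203×10⁷ m.
Semi-major axis a = (r_p + r_a)/2 = 16436 km = 1.644×10⁷ m.
Vis-viva: v² = μ(2/r − 1/a) = 3.986×10¹⁴ × (9.078×10⁻⁸ − 6.084×10⁻⁸) = 1.193×10⁷ m²/s².
v = 3455 m/s = 3.455 km/s.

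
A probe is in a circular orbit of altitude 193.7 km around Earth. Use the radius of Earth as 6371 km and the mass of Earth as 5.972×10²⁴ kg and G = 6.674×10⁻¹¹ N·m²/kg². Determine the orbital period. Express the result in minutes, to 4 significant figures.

T ≈ 88.23 minutes

μ = GM = 6.674×10⁻¹¹ × 5.972×10²⁴ = 3.986×10¹⁴ m³/s².
r = 6371 + 193.7 = 6564.7 km = 6.5647×10⁶ m.
Kepler's third law: T = 2π√(r³/μ) = 2π√((6.565×10⁶)³ / 3.986×10¹⁴).
r³/μ = 7.098×10⁵ s², so T = 2π × 8.425×10² = 5.294×10³ s.
Converting: 5.294×10³ s ÷ 60.00 = 88.23 minutes.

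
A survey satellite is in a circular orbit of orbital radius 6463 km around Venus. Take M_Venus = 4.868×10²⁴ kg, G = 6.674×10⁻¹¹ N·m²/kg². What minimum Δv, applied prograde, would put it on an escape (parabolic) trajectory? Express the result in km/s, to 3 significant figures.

Δv ≈ 2.94 km/s

μ = GM = 6.674×10⁻¹¹ × 4.868×10²⁴ = 3.249×10¹⁴ m³/s².
r = 6463 km = 6.463×10⁶ m.
Circular speed v_c = √(μ/r) = 7090 m/s.
Escape speed v_esc = √(2μ/r) = √2 × v_c = 10030 m/s.
Δv = v_esc − v_c = 2937 m/s = 2.937 km/s.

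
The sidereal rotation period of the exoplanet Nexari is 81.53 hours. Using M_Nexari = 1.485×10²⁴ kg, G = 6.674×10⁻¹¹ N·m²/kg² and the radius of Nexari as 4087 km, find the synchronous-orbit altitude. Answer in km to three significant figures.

h_sync ≈ 55900 km

μ = GM = 6.674×10⁻¹¹ × 1.485×10²⁴ = 9.911×10¹³ m³/s².
T = 81.53 hours = 2.935×10⁵ s.
A synchronous orbit has period T, so by Kepler's third law a = (μT²/4π²)^(1/3).
μT²/4π² = 9.911×10¹³ × (2.935×10⁵)² / 39.48 = 2.163×10²³ m³.
a = 6.002×10⁷ m = 60025 km.
Altitude h = a − R = 60025 − 4087 = 55938 km.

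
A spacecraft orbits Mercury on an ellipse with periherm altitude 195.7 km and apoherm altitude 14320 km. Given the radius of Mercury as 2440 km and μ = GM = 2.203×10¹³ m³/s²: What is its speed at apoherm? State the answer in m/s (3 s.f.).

v ≈ 598 m/s

r_p = 2440 + 195.7 = 2635.7 km = 2.6357×10⁶ m.
r_a = 2440 + 14320 = 16760 km = 1.6760×10⁷ m.
Semi-major axis a = (r_p + r_a)/2 = 9697.9 km = 9.698×10⁶ m.
Vis-viva: v² = μ(2/r − 1/a) = 2.203×10¹³ × (1.193×10⁻⁷ − 1.031×10⁻⁷) = 3.572×10⁵ m²/s².
v = 597.7 m/s.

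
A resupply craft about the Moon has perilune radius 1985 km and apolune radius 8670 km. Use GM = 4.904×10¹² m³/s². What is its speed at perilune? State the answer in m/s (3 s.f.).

v ≈ 2010 m/s

Semi-major axis a = (r_p + r_a)/2 = 5327.5 km = 5.328×10⁶ m.
Vis-viva: v² = μ(2/r − 1/a) = 4.904×10¹² × (1.008×10⁻⁶ − 1.877×10⁻⁷) = 4.021×10⁶ m²/s².
v = 2005 m/s.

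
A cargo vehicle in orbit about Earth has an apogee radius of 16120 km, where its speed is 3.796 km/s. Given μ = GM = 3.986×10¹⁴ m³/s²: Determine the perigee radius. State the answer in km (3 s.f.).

perigee radius ≈ 6630 km

r_a = 1.612×10⁷ m.
Specific energy ε = v²/2 − μ/r = -1.752×10⁷ J/kg, so a = −μ/(2ε) = 1.137×10⁷ m.
The apsides satisfy r_p + r_a = 2a, so the perigee radius is 2a − r_a = 6.628×10⁶ m = 6628.2 km.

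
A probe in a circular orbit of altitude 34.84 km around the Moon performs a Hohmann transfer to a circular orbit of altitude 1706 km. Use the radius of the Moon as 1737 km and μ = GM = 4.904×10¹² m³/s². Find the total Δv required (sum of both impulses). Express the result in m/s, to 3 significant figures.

Δv_total ≈ 458 m/s

r₁ = 1737 + 34.84 = 1771.8 km = 1.7718×10⁶ m.
r₂ = 1737 + 1706 = 3443.0 km = 3.4430×10⁶ m.
Transfer ellipse a_t = (r₁ + r₂)/2 = 2.607×10⁶ m.
At r₁: circular v_c1 = √(μ/r₁) = 1664 m/s; transfer-perilune v_p = √[μ(2/r₁ − 1/a_t)] = 1912 m/s.
Δv₁ = v_p − v_c1 = 248.1 m/s.
At r₂: circular v_c2 = √(μ/r₂) = 1193 m/s; transfer-apolune v_a = √[μ(2/r₂ − 1/a_t)] = 983.8 m/s.
Δv₂ = v_c2 − v_a = 209.6 m/s.
Total Δv = Δv₁ + Δv₂ = 457.7 m/s.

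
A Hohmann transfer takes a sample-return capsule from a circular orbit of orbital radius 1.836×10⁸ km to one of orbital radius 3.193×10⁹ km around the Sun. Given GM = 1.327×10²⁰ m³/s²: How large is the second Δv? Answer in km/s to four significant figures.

Δv ≈ 4.321 km/s

r₁ = 1.836×10⁸ km = 1.836×10¹¹ m.
r₂ = 3.193×10⁹ km = 3.193×10¹² m.
Transfer ellipse a_t = (r₁ + r₂)/2 = 1.688×10¹² m.
At r₁: circular v_c1 = √(μ/r₁) = 26880 m/s; transfer-perihelion v_p = √[μ(2/r₁ − 1/a_t)] = 36970 m/s.
At r₂: circular v_c2 = √(μ/r₂) = 6447 m/s; transfer-aphelion v_a = √[μ(2/r₂ − 1/a_t)] = 2126 m/s.
Δv₂ = v_c2 − v_a = 4321 m/s.
= 4.321 km/s.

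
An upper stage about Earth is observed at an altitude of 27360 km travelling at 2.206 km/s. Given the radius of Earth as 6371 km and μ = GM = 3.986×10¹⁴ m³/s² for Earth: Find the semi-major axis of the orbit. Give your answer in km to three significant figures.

a ≈ 21200 km

r = 6371 + 27360 = 33731 km = 3.373×10⁷ m.
Vis-viva rearranged: 1/a = 2/r − v²/μ = 5.929×10⁻⁸ − 1.221×10⁻⁸ = 4.708×10⁻⁸ m⁻¹.
a = 2.124×10⁷ m = 21239 km.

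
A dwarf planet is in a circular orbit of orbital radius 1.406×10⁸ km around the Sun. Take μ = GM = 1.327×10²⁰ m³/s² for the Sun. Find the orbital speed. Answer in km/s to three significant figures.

v ≈ 30.7 km/s

r = 1.406×10⁸ km = 1.406×10¹¹ m.
For a circular orbit v = √(μ/r) = √(1.327×10²⁰ / 1.406×10¹¹) = √(9.438×10⁸) = 30720 m/s.
That is 30.72 km/s.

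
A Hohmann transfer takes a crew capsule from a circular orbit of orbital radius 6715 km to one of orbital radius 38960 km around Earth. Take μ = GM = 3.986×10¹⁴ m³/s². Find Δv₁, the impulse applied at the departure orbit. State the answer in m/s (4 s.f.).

Δv ≈ 2359 m/s

r₁ = 6715 km = 6.715×10⁶ m.
r₂ = 38960 km = 3.896×10⁷ m.
Transfer ellipse a_t = (r₁ + r₂)/2 = 2.284×10⁷ m.
At r₁: circular v_c1 = √(μ/r₁) = 7705 m/s; transfer-perigee v_p = √[μ(2/r₁ − 1/a_t)] = 10060 m/s.
Δv₁ = v_p − v_c1 = 2359 m/s.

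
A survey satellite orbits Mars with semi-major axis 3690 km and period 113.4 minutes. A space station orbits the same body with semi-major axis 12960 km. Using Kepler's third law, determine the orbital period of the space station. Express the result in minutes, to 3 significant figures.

T₂ ≈ 746 minutes

Kepler's third law: T² ∝ a³, so T₂ = T₁ (a₂/a₁)^(3/2).
a₂/a₁ = 3.512, (a₂/a₁)^(3/2) = 6.582.
T₂ = 113.4 × 6.582 = 746.4 minutes.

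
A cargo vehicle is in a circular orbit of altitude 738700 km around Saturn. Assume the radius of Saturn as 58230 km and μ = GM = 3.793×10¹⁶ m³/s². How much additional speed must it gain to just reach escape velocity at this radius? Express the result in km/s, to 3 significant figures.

r = 58230 + 738700 = 796930 km = 7.9693×10⁸ m.
Circular speed v_c = √(μ/r) = 6899 m/s.
Escape speed v_esc = √(2μ/r) = √2 × v_c = 9757 m/s.
Δv = v_esc − v_c = 2858 m/s = 2.858 km/s.

Δv ≈ 2.86 km/s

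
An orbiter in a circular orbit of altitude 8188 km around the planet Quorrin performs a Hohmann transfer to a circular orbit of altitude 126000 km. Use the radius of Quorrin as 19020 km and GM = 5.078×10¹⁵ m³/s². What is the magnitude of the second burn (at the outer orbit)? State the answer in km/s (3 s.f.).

r₁ = 19020 + 8188 = 27208 km = 2.7208×10⁷ m.
r₂ = 19020 + 126000 = 145020 km = 1.4502×10⁸ m.
Transfer ellipse a_t = (r₁ + r₂)/2 = 8.611×10⁷ m.
At r₁: circular v_c1 = √(μ/r₁) = 13660 m/s; transfer-periapsis v_p = √[μ(2/r₁ − 1/a_t)] = 17730 m/s.
At r₂: circular v_c2 = √(μ/r₂) = 5917 m/s; transfer-apoapsis v_a = √[μ(2/r₂ − 1/a_t)] = 3326 m/s.
Δv₂ = v_c2 − v_a = 2591 m/s.
= 2.591 km/s.

Δv ≈ 2.59 km/s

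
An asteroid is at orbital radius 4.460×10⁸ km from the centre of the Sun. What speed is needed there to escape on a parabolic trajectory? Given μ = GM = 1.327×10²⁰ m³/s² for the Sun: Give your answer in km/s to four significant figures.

v_esc ≈ 24.39 km/s

r = 4.460×10⁸ km = 4.460×10¹¹ m.
Escape speed v_esc = √(2μ/r) = √(2 × 1.327×10²⁰ / 4.460×10¹¹) = √(5.951×10⁸) = 24390 m/s.
= 24.39 km/s.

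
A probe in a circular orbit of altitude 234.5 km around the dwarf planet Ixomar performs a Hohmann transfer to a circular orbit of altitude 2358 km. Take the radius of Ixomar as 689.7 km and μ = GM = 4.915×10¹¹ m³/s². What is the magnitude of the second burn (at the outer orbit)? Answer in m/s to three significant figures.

r₁ = 689.7 + 234.5 = 924.20 km = 9.2420×10⁵ m.
r₂ = 689.7 + 2358 = 3047.7 km = 3.0477×10⁶ m.
Transfer ellipse a_t = (r₁ + r₂)/2 = 1.986×10⁶ m.
At r₁: circular v_c1 = √(μ/r₁) = 729.3 m/s; transfer-periapsis v_p = √[μ(2/r₁ − 1/a_t)] = 903.4 m/s.
At r₂: circular v_c2 = √(μ/r₂) = 401.6 m/s; transfer-apoapsis v_a = √[μ(2/r₂ − 1/a_t)] = 274.0 m/s.
Δv₂ = v_c2 − v_a = 127.6 m/s.

Δv ≈ 128 m/s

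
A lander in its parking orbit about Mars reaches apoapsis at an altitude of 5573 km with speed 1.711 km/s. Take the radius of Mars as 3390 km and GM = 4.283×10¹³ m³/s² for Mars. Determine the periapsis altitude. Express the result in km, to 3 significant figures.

periapsis altitude ≈ 568 km

r_a = 3390 + 5573 = 8963.0 km = 8.963×10⁶ m.
Specific energy ε = v²/2 − μ/r = -3.315×10⁶ J/kg, so a = −μ/(2ε) = 6.460×10⁶ m.
The apsides satisfy r_p + r_a = 2a, so the periapsis radius is 2a − r_a = 3.958×10⁶ m = 3957.9 km.
Periapsis altitude = 3957.9 − 3390 = 567.94 km.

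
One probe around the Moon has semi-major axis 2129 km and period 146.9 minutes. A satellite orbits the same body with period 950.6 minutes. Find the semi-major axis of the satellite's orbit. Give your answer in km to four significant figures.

Kepler's third law: a³ ∝ T², so a₂ = a₁ (T₂/T₁)^(2/3).
T₂/T₁ = 6.471, (T₂/T₁)^(2/3) = 3.473.
a₂ = 2129 × 3.473 = 7393 km.

a₂ ≈ 7393 km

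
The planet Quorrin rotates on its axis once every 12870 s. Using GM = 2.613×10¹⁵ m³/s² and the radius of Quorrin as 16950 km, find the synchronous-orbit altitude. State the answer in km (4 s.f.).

h_sync ≈ 5265 km

A synchronous orbit has period T, so by Kepler's third law a = (μT²/4π²)^(1/3).
μT²/4π² = 2.613×10¹⁵ × (1.287×10⁴)² / 39.48 = 1.096×10²² m³.
a = 2.221×10⁷ m = 22215 km.
Altitude h = a − R = 22215 − 16950 = 5265.0 km.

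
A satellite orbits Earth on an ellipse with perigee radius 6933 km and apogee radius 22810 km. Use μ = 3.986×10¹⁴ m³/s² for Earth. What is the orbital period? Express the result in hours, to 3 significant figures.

T ≈ 5.01 hours

Semi-major axis a = (r_p + r_a)/2 = (6933.0 + 22810)/2 = 14872 km = 1.487×10⁷ m.
By Kepler's third law T = 2π√(a³/μ) = 2π × 2.873×10³ = 1.805×10⁴ s.
= 5.013 hours.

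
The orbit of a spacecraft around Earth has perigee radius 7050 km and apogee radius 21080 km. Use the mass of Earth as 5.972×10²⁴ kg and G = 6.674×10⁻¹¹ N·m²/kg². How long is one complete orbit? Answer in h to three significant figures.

T ≈ 4.61 h

μ = GM = 6.674×10⁻¹¹ × 5.972×10²⁴ = 3.986×10¹⁴ m³/s².
Semi-major axis a = (r_p + r_a)/2 = (7050.0 + 21080)/2 = 14065 km = 1.406×10⁷ m.
By Kepler's third law T = 2π√(a³/μ) = 2π × 2.642×10³ = 1.660×10⁴ s.
= 4.611 h.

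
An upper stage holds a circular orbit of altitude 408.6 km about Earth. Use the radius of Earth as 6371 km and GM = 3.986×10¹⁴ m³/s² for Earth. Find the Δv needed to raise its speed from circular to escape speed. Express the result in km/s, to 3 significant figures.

r = 6371 + 408.6 = 6779.6 km = 6.7796×10⁶ m.
Circular speed v_c = √(μ/r) = 7668 m/s.
Escape speed v_esc = √(2μ/r) = √2 × v_c = 10840 m/s.
Δv = v_esc − v_c = 3176 m/s = 3.176 km/s.

Δv ≈ 3.18 km/s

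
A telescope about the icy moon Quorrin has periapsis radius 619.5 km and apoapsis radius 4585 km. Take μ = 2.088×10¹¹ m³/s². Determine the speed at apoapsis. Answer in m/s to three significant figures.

Semi-major axis a = (r_p + r_a)/2 = 2602.2 km = 2.602×10⁶ m.
Vis-viva: v² = μ(2/r − 1/a) = 2.088×10¹¹ × (4.362×10⁻⁷ − 3.843×10⁻⁷) = 1.084×10⁴ m²/s².
v = 104.1 m/s.

v ≈ 104 m/s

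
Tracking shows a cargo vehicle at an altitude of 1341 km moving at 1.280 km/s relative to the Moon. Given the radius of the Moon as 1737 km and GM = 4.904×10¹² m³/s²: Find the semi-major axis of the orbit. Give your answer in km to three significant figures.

a ≈ 3170 km

r = 1737 + 1341 = 3078.0 km = 3.078×10⁶ m.
Vis-viva rearranged: 1/a = 2/r − v²/μ = 6.498×10⁻⁷ − 3.341×10⁻⁷ = 3.157×10⁻⁷ m⁻¹.
a = 3.168×10⁶ m = 3167.8 km.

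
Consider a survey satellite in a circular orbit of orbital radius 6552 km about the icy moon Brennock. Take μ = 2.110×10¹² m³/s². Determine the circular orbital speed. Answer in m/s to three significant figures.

r = 6552 km = 6.552×10⁶ m.
For a circular orbit v = √(μ/r) = √(2.110×10¹² / 6.552×10⁶) = √(3.220×10⁵) = 567.5 m/s.

v ≈ 567 m/s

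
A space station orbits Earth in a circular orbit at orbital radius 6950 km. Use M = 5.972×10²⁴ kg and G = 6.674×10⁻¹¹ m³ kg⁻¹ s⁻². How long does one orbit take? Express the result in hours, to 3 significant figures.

T ≈ 1.60 hours

μ = GM = 6.674×10⁻¹¹ × 5.972×10²⁴ = 3.986×10¹⁴ m³/s².
r = 6950 km = 6.950×10⁶ m.
Kepler's third law: T = 2π√(r³/μ) = 2π√((6.950×10⁶)³ / 3.986×10¹⁴).
r³/μ = 8.423×10⁵ s², so T = 2π × 9.177×10² = 5.766×10³ s.
Converting: 5.766×10³ s ÷ 3600 = 1.602 hours.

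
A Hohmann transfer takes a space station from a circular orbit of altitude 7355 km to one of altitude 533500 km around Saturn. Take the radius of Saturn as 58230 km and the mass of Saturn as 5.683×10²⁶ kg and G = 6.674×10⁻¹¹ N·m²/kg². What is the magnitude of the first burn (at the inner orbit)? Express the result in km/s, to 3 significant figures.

Δv ≈ 8.22 km/s

μ = GM = 6.674×10⁻¹¹ × 5.683×10²⁶ = 3.793×10¹⁶ m³/s².
r₁ = 58230 + 7355 = 65585 km = 6.5585×10⁷ m.
r₂ = 58230 + 533500 = 591730 km = 5.9173×10⁸ m.
Transfer ellipse a_t = (r₁ + r₂)/2 = 3.287×10⁸ m.
At r₁: circular v_c1 = √(μ/r₁) = 24050 m/s; transfer-perikrone v_p = √[μ(2/r₁ − 1/a_t)] = 32270 m/s.
Δv₁ = v_p − v_c1 = 8220 m/s.
= 8.220 km/s.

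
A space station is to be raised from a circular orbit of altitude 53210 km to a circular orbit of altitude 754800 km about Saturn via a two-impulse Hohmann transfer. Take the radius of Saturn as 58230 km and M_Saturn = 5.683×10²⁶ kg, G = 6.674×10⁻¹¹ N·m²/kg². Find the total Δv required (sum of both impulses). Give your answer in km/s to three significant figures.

Δv_total ≈ 9.50 km/s

μ = GM = 6.674×10⁻¹¹ × 5.683×10²⁶ = 3.793×10¹⁶ m³/s².
r₁ = 58230 + 53210 = 111440 km = 1.1144×10⁸ m.
r₂ = 58230 + 754800 = 813030 km = 8.1303×10⁸ m.
Transfer ellipse a_t = (r₁ + r₂)/2 = 4.622×10⁸ m.
At r₁: circular v_c1 = √(μ/r₁) = 18450 m/s; transfer-perikrone v_p = √[μ(2/r₁ − 1/a_t)] = 24470 m/s.
Δv₁ = v_p − v_c1 = 6019 m/s.
At r₂: circular v_c2 = √(μ/r₂) = 6830 m/s; transfer-apokrone v_a = √[μ(2/r₂ − 1/a_t)] = 3354 m/s.
Δv₂ = v_c2 − v_a = 3476 m/s.
Total Δv = Δv₁ + Δv₂ = 9495 m/s = 9.495 km/s.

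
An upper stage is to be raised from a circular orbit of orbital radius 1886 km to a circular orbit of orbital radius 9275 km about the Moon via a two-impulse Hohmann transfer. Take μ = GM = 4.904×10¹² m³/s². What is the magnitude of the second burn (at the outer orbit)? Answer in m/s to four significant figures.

Δv ≈ 304.4 m/s

r₁ = 1886 km = 1.886×10⁶ m.
r₂ = 9275 km = 9.275×10⁶ m.
Transfer ellipse a_t = (r₁ + r₂)/2 = 5.580×10⁶ m.
At r₁: circular v_c1 = √(μ/r₁) = 1613 m/s; transfer-perilune v_p = √[μ(2/r₁ − 1/a_t)] = 2079 m/s.
At r₂: circular v_c2 = √(μ/r₂) = 727.1 m/s; transfer-apolune v_a = √[μ(2/r₂ − 1/a_t)] = 422.7 m/s.
Δv₂ = v_c2 − v_a = 304.4 m/s.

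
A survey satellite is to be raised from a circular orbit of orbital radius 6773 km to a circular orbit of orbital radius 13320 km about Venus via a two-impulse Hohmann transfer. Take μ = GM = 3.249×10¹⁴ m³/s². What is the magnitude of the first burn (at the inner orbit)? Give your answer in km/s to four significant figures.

Δv ≈ 1.049 km/s

r₁ = 6773 km = 6.773×10⁶ m.
r₂ = 13320 km = 1.332×10⁷ m.
Transfer ellipse a_t = (r₁ + r₂)/2 = 1.005×10⁷ m.
At r₁: circular v_c1 = √(μ/r₁) = 6926 m/s; transfer-periapsis v_p = √[μ(2/r₁ − 1/a_t)] = 7975 m/s.
Δv₁ = v_p − v_c1 = 1049 m/s.
= 1.049 km/s.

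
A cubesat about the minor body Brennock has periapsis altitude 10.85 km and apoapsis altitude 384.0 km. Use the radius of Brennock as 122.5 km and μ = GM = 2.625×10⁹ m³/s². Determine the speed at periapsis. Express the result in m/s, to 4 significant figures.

r_p = 122.5 + 10.85 = 133.35 km = 1.3335×10⁵ m.
r_a = 122.5 + 384.0 = 506.50 km = 5.0650×10⁵ m.
Semi-major axis a = (r_p + r_a)/2 = 319.93 km = 3.199×10⁵ m.
Vis-viva: v² = μ(2/r − 1/a) = 2.625×10⁹ × (1.500×10⁻⁵ − 3.126×10⁻⁶) = 3.117×10⁴ m²/s².
v = 176.5 m/s.

v ≈ 176.5 m/s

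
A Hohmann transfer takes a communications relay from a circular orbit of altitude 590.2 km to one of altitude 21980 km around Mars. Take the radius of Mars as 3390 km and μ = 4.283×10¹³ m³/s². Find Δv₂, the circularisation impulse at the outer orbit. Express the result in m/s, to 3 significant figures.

r₁ = 3390 + 590.2 = 3980.2 km = 3.9802×10⁶ m.
r₂ = 3390 + 21980 = 25370 km = 2.5370×10⁷ m.
Transfer ellipse a_t = (r₁ + r₂)/2 = 1.468×10⁷ m.
At r₁: circular v_c1 = √(μ/r₁) = 3280 m/s; transfer-periapsis v_p = √[μ(2/r₁ − 1/a_t)] = 4313 m/s.
At r₂: circular v_c2 = √(μ/r₂) = 1299 m/s; transfer-apoapsis v_a = √[μ(2/r₂ − 1/a_t)] = 676.7 m/s.
Δv₂ = v_c2 − v_a = 622.6 m/s.

Δv ≈ 623 m/s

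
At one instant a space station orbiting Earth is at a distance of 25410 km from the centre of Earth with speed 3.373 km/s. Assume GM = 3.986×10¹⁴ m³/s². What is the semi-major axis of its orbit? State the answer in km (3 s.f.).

a ≈ 19900 km

r = 2.541×10⁷ m.
Specific orbital energy ε = v²/2 − μ/r = (3373)²/2 − 3.986×10¹⁴/2.541×10⁷ = -9.998×10⁶ J/kg.
Since ε = −μ/(2a), a = −μ/(2ε) = 1.993×10⁷ m = 19934 km.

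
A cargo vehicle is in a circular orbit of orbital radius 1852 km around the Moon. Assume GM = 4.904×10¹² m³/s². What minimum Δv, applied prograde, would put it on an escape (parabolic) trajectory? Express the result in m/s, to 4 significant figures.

r = 1852 km = 1.852×10⁶ m.
Circular speed v_c = √(μ/r) = 1627 m/s.
Escape speed v_esc = √(2μ/r) = √2 × v_c = 2301 m/s.
Δv = v_esc − v_c = 674.0 m/s.

Δv ≈ 674.0 m/s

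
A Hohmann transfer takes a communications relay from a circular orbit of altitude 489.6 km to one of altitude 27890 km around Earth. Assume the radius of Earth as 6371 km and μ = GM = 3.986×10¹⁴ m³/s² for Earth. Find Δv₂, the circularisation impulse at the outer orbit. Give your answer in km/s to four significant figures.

Δv ≈ 1.441 km/s

r₁ = 6371 + 489.6 = 6860.6 km = 6.8606×10⁶ m.
r₂ = 6371 + 27890 = 34261 km = 3.4261×10⁷ m.
Transfer ellipse a_t = (r₁ + r₂)/2 = 2.056×10⁷ m.
At r₁: circular v_c1 = √(μ/r₁) = 7622 m/s; transfer-perigee v_p = √[μ(2/r₁ − 1/a_t)] = 9839 m/s.
At r₂: circular v_c2 = √(μ/r₂) = 3411 m/s; transfer-apogee v_a = √[μ(2/r₂ − 1/a_t)] = 1970 m/s.
Δv₂ = v_c2 − v_a = 1441 m/s.
= 1.441 km/s.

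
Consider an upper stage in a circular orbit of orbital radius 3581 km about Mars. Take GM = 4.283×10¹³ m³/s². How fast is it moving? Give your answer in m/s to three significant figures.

v ≈ 3460 m/s

r = 3581 km = 3.581×10⁶ m.
For a circular orbit v = √(μ/r) = √(4.283×10¹³ / 3.581×10⁶) = √(1.196×10⁷) = 3458 m/s.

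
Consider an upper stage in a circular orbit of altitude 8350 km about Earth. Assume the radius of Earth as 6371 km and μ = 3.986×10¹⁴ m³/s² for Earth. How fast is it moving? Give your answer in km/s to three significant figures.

v ≈ 5.20 km/s

r = 6371 + 8350 = 14721 km = 1.4721×10⁷ m.
For a circular orbit v = √(μ/r) = √(3.986×10¹⁴ / 1.472×10⁷) = √(2.708×10⁷) = 5204 m/s.
That is 5.204 km/s.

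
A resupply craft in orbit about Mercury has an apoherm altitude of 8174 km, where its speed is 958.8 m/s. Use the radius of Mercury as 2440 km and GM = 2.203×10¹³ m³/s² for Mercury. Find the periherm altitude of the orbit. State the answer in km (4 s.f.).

r_a = 2440 + 8174 = 10614 km = 1.061×10⁷ m.
Specific energy ε = v²/2 − μ/r = -1.616×10⁶ J/kg, so a = −μ/(2ε) = 6.817×10⁶ m.
The apsides satisfy r_p + r_a = 2a, so the periherm radius is 2a − r_a = 3.019×10⁶ m = 3019.2 km.
Periherm altitude = 3019.2 − 2440 = 579.17 km.

periherm altitude ≈ 579.2 km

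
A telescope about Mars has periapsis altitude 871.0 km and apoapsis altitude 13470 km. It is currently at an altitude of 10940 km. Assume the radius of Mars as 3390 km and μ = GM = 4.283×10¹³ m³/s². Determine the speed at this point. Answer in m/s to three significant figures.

v ≈ 1390 m/s

r_p = 3390 + 871.0 = 4261.0 km = 4.2610×10⁶ m.
r_a = 3390 + 13470 = 16860 km = 1.6860×10⁷ m.
r = 3390 + 10940 = 14330 km = 1.433×10⁷ m.
Semi-major axis a = (r_p + r_a)/2 = 10560 km = 1.056×10⁷ m.
Vis-viva: v² = μ(2/r − 1/a) = 4.283×10¹³ × (1.396×10⁻⁷ − 9.469×10⁻⁸) = 1.922×10⁶ m²/s².
v = 1386 m/s.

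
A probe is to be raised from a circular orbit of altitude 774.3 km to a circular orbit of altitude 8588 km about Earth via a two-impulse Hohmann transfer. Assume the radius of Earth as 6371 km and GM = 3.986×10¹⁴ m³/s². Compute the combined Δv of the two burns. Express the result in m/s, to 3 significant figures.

r₁ = 6371 + 774.3 = 7145.3 km = 7.1453×10⁶ m.
r₂ = 6371 + 8588 = 14959 km = 1.4959×10⁷ m.
Transfer ellipse a_t = (r₁ + r₂)/2 = 1.105×10⁷ m.
At r₁: circular v_c1 = √(μ/r₁) = 7469 m/s; transfer-perigee v_p = √[μ(2/r₁ − 1/a_t)] = 8689 m/s.
Δv₁ = v_p − v_c1 = 1220 m/s.
At r₂: circular v_c2 = √(μ/r₂) = 5162 m/s; transfer-apogee v_a = √[μ(2/r₂ − 1/a_t)] = 4151 m/s.
Δv₂ = v_c2 − v_a = 1011 m/s.
Total Δv = Δv₁ + Δv₂ = 2232 m/s.

Δv_total ≈ 2230 m/s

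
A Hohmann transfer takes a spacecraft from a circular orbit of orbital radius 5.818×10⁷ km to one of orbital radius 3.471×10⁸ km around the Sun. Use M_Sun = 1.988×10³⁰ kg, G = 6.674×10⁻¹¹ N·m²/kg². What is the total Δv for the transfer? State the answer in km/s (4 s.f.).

Δv_total ≈ 23.82 km/s

μ = GM = 6.674×10⁻¹¹ × 1.988×10³⁰ = 1.327×10²⁰ m³/s².
r₁ = 5.818×10⁷ km = 5.818×10¹⁰ m.
r₂ = 3.471×10⁸ km = 3.471×10¹¹ m.
Transfer ellipse a_t = (r₁ + r₂)/2 = 2.026×10¹¹ m.
At r₁: circular v_c1 = √(μ/r₁) = 47750 m/s; transfer-perihelion v_p = √[μ(2/r₁ − 1/a_t)] = 62500 m/s.
Δv₁ = v_p − v_c1 = 14750 m/s.
At r₂: circular v_c2 = √(μ/r₂) = 19550 m/s; transfer-aphelion v_a = √[μ(2/r₂ − 1/a_t)] = 10480 m/s.
Δv₂ = v_c2 − v_a = 9075 m/s.
Total Δv = Δv₁ + Δv₂ = 23820 m/s = 23.82 km/s.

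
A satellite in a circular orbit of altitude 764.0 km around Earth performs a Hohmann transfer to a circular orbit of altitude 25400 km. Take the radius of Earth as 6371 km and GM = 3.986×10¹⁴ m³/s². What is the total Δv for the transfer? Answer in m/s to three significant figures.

r₁ = 6371 + 764.0 = 7135.0 km = 7.1350×10⁶ m.
r₂ = 6371 + 25400 = 31771 km = 3.1771×10⁷ m.
Transfer ellipse a_t = (r₁ + r₂)/2 = 1.945×10⁷ m.
At r₁: circular v_c1 = √(μ/r₁) = 7474 m/s; transfer-perigee v_p = √[μ(2/r₁ − 1/a_t)] = 9552 m/s.
Δv₁ = v_p − v_c1 = 2078 m/s.
At r₂: circular v_c2 = √(μ/r₂) = 3542 m/s; transfer-apogee v_a = √[μ(2/r₂ − 1/a_t)] = 2145 m/s.
Δv₂ = v_c2 − v_a = 1397 m/s.
Total Δv = Δv₁ + Δv₂ = 3475 m/s.

Δv_total ≈ 3470 m/s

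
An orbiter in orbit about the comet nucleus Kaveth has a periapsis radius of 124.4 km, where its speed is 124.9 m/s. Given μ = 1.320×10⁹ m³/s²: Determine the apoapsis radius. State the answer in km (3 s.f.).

apoapsis radius ≈ 345 km

r_p = 1.244×10⁵ m.
Specific energy ε = v²/2 − μ/r = -2.811×10³ J/kg, so a = −μ/(2ε) = 2.348×10⁵ m.
The apsides satisfy r_p + r_a = 2a, so the apoapsis radius is 2a − r_p = 3.452×10⁵ m = 345.20 km.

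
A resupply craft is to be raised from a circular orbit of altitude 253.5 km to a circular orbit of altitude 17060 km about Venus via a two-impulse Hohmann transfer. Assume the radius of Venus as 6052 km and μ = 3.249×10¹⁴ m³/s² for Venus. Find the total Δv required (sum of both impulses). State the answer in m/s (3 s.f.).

r₁ = 6052 + 253.5 = 6305.5 km = 6.3055×10⁶ m.
r₂ = 6052 + 17060 = 23112 km = 2.3112×10⁷ m.
Transfer ellipse a_t = (r₁ + r₂)/2 = 1.471×10⁷ m.
At r₁: circular v_c1 = √(μ/r₁) = 7178 m/s; transfer-periapsis v_p = √[μ(2/r₁ − 1/a_t)] = 8998 m/s.
Δv₁ = v_p − v_c1 = 1820 m/s.
At r₂: circular v_c2 = √(μ/r₂) = 3749 m/s; transfer-apoapsis v_a = √[μ(2/r₂ − 1/a_t)] = 2455 m/s.
Δv₂ = v_c2 − v_a = 1294 m/s.
Total Δv = Δv₁ + Δv₂ = 3114 m/s.

Δv_total ≈ 3110 m/s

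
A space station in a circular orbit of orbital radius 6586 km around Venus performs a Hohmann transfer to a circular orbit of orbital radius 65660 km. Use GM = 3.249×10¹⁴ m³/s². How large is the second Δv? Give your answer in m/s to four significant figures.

r₁ = 6586 km = 6.586×10⁶ m.
r₂ = 65660 km = 6.566×10⁷ m.
Transfer ellipse a_t = (r₁ + r₂)/2 = 3.612×10⁷ m.
At r₁: circular v_c1 = √(μ/r₁) = 7024 m/s; transfer-periapsis v_p = √[μ(2/r₁ − 1/a_t)] = 9469 m/s.
At r₂: circular v_c2 = √(μ/r₂) = 2224 m/s; transfer-apoapsis v_a = √[μ(2/r₂ − 1/a_t)] = 949.8 m/s.
Δv₂ = v_c2 − v_a = 1275 m/s.

Δv ≈ 1275 m/s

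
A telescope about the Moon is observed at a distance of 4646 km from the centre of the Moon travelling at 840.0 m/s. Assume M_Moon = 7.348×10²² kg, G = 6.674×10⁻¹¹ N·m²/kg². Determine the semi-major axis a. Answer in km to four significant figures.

a ≈ 3489 km

μ = GM = 6.674×10⁻¹¹ × 7.348×10²² = 4.904×10¹² m³/s².
r = 4.646×10⁶ m.
Specific orbital energy ε = v²/2 − μ/r = (840.0)²/2 − 4.904×10¹²/4.646×10⁶ = -7.027×10⁵ J/kg.
Since ε = −μ/(2a), a = −μ/(2ε) = 3.489×10⁶ m = 3489.2 km.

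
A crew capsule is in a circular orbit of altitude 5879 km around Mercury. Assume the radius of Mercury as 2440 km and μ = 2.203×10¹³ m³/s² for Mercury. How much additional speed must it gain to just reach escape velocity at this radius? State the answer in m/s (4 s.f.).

r = 2440 + 5879 = 8319.0 km = 8.3190×10⁶ m.
Circular speed v_c = √(μ/r) = 1627 m/s.
Escape speed v_esc = √(2μ/r) = √2 × v_c = 2301 m/s.
Δv = v_esc − v_c = 674.1 m/s.

Δv ≈ 674.1 m/s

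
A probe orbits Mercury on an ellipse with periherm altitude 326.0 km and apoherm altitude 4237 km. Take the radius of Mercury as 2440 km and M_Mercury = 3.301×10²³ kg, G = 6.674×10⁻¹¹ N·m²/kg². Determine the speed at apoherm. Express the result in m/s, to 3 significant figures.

μ = GM = 6.674×10⁻¹¹ × 3.301×10²³ = 2.203×10¹³ m³/s².
r_p = 2440 + 326.0 = 2766.0 km = 2.7660×10⁶ m.
r_a = 2440 + 4237 = 6677.0 km = 6.6770×10⁶ m.
Semi-major axis a = (r_p + r_a)/2 = 4721.5 km = 4.722×10⁶ m.
Vis-viva: v² = μ(2/r − 1/a) = 2.203×10¹³ × (2.995×10⁻⁷ − 2.118×10⁻⁷) = 1.933×10⁶ m²/s².
v = 1390 m/s.

v ≈ 1390 m/s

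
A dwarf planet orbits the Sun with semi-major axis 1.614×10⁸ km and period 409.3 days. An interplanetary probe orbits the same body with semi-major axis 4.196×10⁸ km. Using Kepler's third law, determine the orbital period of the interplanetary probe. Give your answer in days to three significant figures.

Kepler's third law: T² ∝ a³, so T₂ = T₁ (a₂/a₁)^(3/2).
a₂/a₁ = 2.600, (a₂/a₁)^(3/2) = 4.192.
T₂ = 409.3 × 4.192 = 1716 days.

T₂ ≈ 1720 days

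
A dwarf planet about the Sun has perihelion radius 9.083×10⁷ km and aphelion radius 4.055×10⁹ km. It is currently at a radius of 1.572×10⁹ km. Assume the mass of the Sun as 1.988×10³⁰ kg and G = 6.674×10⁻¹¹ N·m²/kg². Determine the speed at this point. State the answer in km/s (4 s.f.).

μ = GM = 6.674×10⁻¹¹ × 1.988×10³⁰ = 1.327×10²⁰ m³/s².
Semi-major axis a = (r_p + r_a)/2 = 2.0729×10⁹ km = 2.073×10¹² m.
Vis-viva: v² = μ(2/r − 1/a) = 1.327×10²⁰ × (1.272×10⁻¹² − 4.824×10⁻¹³) = 1.048×10⁸ m²/s².
v = 10240 m/s = 10.24 km/s.

v ≈ 10.24 km/s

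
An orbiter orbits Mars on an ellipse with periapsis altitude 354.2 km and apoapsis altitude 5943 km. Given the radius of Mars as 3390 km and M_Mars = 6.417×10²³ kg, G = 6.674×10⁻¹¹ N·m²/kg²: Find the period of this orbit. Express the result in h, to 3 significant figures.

μ = GM = 6.674×10⁻¹¹ × 6.417×10²³ = 4.283×10¹³ m³/s².
r_p = 3390 + 354.2 = 3744.2 km = 3.7442×10⁶ m.
r_a = 3390 + 5943 = 9333.0 km = 9.3330×10⁶ m.
Semi-major axis a = (r_p + r_a)/2 = (3744.2 + 9333.0)/2 = 6538.6 km = 6.539×10⁶ m.
By Kepler's third law T = 2π√(a³/μ) = 2π × 2.555×10³ = 1.605×10⁴ s.
= 4.459 h.

T ≈ 4.46 h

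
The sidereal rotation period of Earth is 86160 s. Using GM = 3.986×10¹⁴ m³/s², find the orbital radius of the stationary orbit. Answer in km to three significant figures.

r_sync ≈ 42200 km

A synchronous orbit has period T, so by Kepler's third law a = (μT²/4π²)^(1/3).
μT²/4π² = 3.986×10¹⁴ × (8.616×10⁴)² / 39.48 = 7.495×10²² m³.
a = 4.216×10⁷ m = 42163 km.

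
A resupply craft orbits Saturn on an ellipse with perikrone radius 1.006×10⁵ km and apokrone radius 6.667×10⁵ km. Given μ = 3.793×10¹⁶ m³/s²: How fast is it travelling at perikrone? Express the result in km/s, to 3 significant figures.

Semi-major axis a = (r_p + r_a)/2 = 3.8365×10⁵ km = 3.836×10⁸ m.
Vis-viva: v² = μ(2/r − 1/a) = 3.793×10¹⁶ × (1.988×10⁻⁸ − 2.607×10⁻⁹) = 6.552×10⁸ m²/s².
v = 25600 m/s = 25.60 km/s.

v ≈ 25.6 km/s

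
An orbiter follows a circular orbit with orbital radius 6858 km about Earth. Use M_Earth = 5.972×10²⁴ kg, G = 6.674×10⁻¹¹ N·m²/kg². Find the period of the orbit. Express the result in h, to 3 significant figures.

μ = GM = 6.674×10⁻¹¹ × 5.972×10²⁴ = 3.986×10¹⁴ m³/s².
r = 6858 km = 6.858×10⁶ m.
Kepler's third law: T = 2π√(r³/μ) = 2π√((6.858×10⁶)³ / 3.986×10¹⁴).
r³/μ = 8.093×10⁵ s², so T = 2π × 8.996×10² = 5.652×10³ s.
Converting: 5.652×10³ s ÷ 3600 = 1.570 h.

T ≈ 1.57 h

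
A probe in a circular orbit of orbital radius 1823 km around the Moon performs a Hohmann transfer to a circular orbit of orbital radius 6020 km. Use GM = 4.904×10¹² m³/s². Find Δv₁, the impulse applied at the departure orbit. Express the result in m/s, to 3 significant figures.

r₁ = 1823 km = 1.823×10⁶ m.
r₂ = 6020 km = 6.020×10⁶ m.
Transfer ellipse a_t = (r₁ + r₂)/2 = 3.922×10⁶ m.
At r₁: circular v_c1 = √(μ/r₁) = 1640 m/s; transfer-perilune v_p = √[μ(2/r₁ − 1/a_t)] = 2032 m/s.
Δv₁ = v_p − v_c1 = 392.0 m/s.

Δv ≈ 392 m/s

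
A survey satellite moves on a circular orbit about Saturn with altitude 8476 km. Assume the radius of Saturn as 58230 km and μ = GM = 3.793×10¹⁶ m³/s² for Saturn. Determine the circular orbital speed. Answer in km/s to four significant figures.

r = 58230 + 8476 = 66706 km = 6.6706×10⁷ m.
For a circular orbit v = √(μ/r) = √(3.793×10¹⁶ / 6.671×10⁷) = √(5.686×10⁸) = 23850 m/s.
That is 23.85 km/s.

v ≈ 23.85 km/s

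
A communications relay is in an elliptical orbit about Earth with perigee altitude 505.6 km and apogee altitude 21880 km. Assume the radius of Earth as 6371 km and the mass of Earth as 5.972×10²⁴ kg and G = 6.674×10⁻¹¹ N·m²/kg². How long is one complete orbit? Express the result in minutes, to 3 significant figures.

μ = GM = 6.674×10⁻¹¹ × 5.972×10²⁴ = 3.986×10¹⁴ m³/s².
r_p = 6371 + 505.6 = 6876.6 km = 6.8766×10⁶ m.
r_a = 6371 + 21880 = 28251 km = 2.8251×10⁷ m.
Semi-major axis a = (r_p + r_a)/2 = (6876.6 + 28251)/2 = 17564 km = 1.756×10⁷ m.
By Kepler's third law T = 2π√(a³/μ) = 2π × 3.687×10³ = 2.317×10⁴ s.
= 386.1 minutes.

T ≈ 386 minutes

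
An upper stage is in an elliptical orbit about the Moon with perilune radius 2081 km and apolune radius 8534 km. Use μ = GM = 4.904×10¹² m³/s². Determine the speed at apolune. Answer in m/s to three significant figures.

v ≈ 475 m/s

Semi-major axis a = (r_p + r_a)/2 = 5307.5 km = 5.308×10⁶ m.
Vis-viva: v² = μ(2/r − 1/a) = 4.904×10¹² × (2.344×10⁻⁷ − 1.884×10⁻⁷) = 2.253×10⁵ m²/s².
v = 474.7 m/s.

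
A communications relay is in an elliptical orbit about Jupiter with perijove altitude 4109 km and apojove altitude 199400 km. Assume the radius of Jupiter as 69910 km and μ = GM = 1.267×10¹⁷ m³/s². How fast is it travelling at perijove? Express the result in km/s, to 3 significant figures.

v ≈ 51.8 km/s

r_p = 69910 + 4109 = 74019 km = 7.4019×10⁷ m.
r_a = 69910 + 199400 = 269310 km = 2.6931×10⁸ m.
Semi-major axis a = (r_p + r_a)/2 = 1.7166×10⁵ km = 1.717×10⁸ m.
Vis-viva: v² = μ(2/r − 1/a) = 1.267×10¹⁷ × (2.702×10⁻⁸ − 5.825×10⁻⁹) = 2.685×10⁹ m²/s².
v = 51820 m/s = 51.82 km/s.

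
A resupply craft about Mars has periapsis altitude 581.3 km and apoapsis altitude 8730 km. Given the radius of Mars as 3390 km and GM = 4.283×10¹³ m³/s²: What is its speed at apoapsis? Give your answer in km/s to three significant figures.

r_p = 3390 + 581.3 = 3971.3 km = 3.9713×10⁶ m.
r_a = 3390 + 8730 = 12120 km = 1.2120×10⁷ m.
Semi-major axis a = (r_p + r_a)/2 = 8045.6 km = 8.046×10⁶ m.
Vis-viva: v² = μ(2/r − 1/a) = 4.283×10¹³ × (1.650×10⁻⁷ − 1.243×10⁻⁷) = 1.744×10⁶ m²/s².
v = 1321 m/s = 1.321 km/s.

v ≈ 1.32 km/s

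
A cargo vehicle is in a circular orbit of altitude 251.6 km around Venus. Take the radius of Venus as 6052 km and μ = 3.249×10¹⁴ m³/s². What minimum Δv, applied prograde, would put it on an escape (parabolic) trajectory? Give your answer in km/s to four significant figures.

Δv ≈ 2.974 km/s

r = 6052 + 251.6 = 6303.6 km = 6.3036×10⁶ m.
Circular speed v_c = √(μ/r) = 7179 m/s.
Escape speed v_esc = √(2μ/r) = √2 × v_c = 10150 m/s.
Δv = v_esc − v_c = 2974 m/s = 2.974 km/s.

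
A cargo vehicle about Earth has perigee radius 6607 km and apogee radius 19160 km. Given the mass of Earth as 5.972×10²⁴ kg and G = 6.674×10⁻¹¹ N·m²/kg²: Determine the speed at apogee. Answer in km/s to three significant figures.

μ = GM = 6.674×10⁻¹¹ × 5.972×10²⁴ = 3.986×10¹⁴ m³/s².
Semi-major axis a = (r_p + r_a)/2 = 12884 km = 1.288×10⁷ m.
Vis-viva: v² = μ(2/r − 1/a) = 3.986×10¹⁴ × (1.044×10⁻⁷ − 7.762×10⁻⁸) = 1.067×10⁷ m²/s².
v = 3266 m/s = 3.266 km/s.

v ≈ 3.27 km/s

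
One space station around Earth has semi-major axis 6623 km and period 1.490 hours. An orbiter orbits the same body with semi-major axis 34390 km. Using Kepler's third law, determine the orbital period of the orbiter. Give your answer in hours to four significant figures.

Kepler's third law: T² ∝ a³, so T₂ = T₁ (a₂/a₁)^(3/2).
a₂/a₁ = 5.193, (a₂/a₁)^(3/2) = 11.83.
T₂ = 1.490 × 11.83 = 17.63 hours.

T₂ ≈ 17.63 hours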